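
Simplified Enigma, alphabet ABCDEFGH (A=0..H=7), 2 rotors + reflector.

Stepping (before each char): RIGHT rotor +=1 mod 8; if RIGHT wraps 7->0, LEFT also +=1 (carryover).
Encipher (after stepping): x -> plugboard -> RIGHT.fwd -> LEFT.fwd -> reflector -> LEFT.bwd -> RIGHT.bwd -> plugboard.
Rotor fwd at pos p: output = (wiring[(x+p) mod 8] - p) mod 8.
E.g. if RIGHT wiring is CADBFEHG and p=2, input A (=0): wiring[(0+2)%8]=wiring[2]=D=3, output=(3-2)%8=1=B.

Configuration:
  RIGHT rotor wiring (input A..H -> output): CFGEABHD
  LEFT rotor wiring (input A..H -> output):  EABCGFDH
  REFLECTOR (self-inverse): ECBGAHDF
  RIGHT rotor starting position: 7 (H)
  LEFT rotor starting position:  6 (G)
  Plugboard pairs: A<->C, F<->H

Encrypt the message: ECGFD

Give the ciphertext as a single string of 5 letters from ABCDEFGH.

Char 1 ('E'): step: R->0, L->7 (L advanced); E->plug->E->R->A->L->A->refl->E->L'->H->R'->G->plug->G
Char 2 ('C'): step: R->1, L=7; C->plug->A->R->E->L->D->refl->G->L'->G->R'->F->plug->H
Char 3 ('G'): step: R->2, L=7; G->plug->G->R->A->L->A->refl->E->L'->H->R'->D->plug->D
Char 4 ('F'): step: R->3, L=7; F->plug->H->R->D->L->C->refl->B->L'->C->R'->G->plug->G
Char 5 ('D'): step: R->4, L=7; D->plug->D->R->H->L->E->refl->A->L'->A->R'->H->plug->F

Answer: GHDGF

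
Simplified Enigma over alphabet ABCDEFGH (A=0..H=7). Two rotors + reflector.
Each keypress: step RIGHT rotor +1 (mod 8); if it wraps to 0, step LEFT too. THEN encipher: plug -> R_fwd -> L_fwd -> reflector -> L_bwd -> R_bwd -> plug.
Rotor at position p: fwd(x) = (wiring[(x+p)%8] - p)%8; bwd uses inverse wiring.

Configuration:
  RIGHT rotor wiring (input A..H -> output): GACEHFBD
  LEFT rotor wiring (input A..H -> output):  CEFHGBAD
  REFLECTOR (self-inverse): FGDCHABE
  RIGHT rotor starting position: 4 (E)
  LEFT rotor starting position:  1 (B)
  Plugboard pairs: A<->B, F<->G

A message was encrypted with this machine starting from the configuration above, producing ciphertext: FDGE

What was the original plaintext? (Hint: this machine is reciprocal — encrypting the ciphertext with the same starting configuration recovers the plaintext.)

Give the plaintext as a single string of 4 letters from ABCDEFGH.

Answer: HHFA

Derivation:
Char 1 ('F'): step: R->5, L=1; F->plug->G->R->H->L->B->refl->G->L'->C->R'->H->plug->H
Char 2 ('D'): step: R->6, L=1; D->plug->D->R->C->L->G->refl->B->L'->H->R'->H->plug->H
Char 3 ('G'): step: R->7, L=1; G->plug->F->R->A->L->D->refl->C->L'->G->R'->G->plug->F
Char 4 ('E'): step: R->0, L->2 (L advanced); E->plug->E->R->H->L->C->refl->D->L'->A->R'->B->plug->A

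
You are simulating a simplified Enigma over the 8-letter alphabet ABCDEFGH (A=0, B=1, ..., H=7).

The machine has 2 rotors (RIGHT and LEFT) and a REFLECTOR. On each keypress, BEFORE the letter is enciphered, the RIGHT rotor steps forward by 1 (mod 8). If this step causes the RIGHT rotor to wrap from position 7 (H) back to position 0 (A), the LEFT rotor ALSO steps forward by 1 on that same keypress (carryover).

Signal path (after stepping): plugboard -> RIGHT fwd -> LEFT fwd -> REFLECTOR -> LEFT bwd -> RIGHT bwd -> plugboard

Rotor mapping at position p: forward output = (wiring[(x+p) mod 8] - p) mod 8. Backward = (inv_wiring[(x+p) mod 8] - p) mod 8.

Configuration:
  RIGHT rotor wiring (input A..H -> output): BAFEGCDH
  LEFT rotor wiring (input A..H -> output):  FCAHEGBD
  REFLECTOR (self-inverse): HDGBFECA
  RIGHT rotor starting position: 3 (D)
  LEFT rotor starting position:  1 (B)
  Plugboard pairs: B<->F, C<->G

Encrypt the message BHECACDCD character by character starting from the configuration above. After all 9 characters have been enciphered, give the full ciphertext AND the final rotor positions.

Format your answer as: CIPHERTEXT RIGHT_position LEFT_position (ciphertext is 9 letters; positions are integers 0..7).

Char 1 ('B'): step: R->4, L=1; B->plug->F->R->E->L->F->refl->E->L'->H->R'->C->plug->G
Char 2 ('H'): step: R->5, L=1; H->plug->H->R->B->L->H->refl->A->L'->F->R'->A->plug->A
Char 3 ('E'): step: R->6, L=1; E->plug->E->R->H->L->E->refl->F->L'->E->R'->H->plug->H
Char 4 ('C'): step: R->7, L=1; C->plug->G->R->D->L->D->refl->B->L'->A->R'->A->plug->A
Char 5 ('A'): step: R->0, L->2 (L advanced); A->plug->A->R->B->L->F->refl->E->L'->D->R'->G->plug->C
Char 6 ('C'): step: R->1, L=2; C->plug->G->R->G->L->D->refl->B->L'->F->R'->D->plug->D
Char 7 ('D'): step: R->2, L=2; D->plug->D->R->A->L->G->refl->C->L'->C->R'->B->plug->F
Char 8 ('C'): step: R->3, L=2; C->plug->G->R->F->L->B->refl->D->L'->G->R'->F->plug->B
Char 9 ('D'): step: R->4, L=2; D->plug->D->R->D->L->E->refl->F->L'->B->R'->G->plug->C
Final: ciphertext=GAHACDFBC, RIGHT=4, LEFT=2

Answer: GAHACDFBC 4 2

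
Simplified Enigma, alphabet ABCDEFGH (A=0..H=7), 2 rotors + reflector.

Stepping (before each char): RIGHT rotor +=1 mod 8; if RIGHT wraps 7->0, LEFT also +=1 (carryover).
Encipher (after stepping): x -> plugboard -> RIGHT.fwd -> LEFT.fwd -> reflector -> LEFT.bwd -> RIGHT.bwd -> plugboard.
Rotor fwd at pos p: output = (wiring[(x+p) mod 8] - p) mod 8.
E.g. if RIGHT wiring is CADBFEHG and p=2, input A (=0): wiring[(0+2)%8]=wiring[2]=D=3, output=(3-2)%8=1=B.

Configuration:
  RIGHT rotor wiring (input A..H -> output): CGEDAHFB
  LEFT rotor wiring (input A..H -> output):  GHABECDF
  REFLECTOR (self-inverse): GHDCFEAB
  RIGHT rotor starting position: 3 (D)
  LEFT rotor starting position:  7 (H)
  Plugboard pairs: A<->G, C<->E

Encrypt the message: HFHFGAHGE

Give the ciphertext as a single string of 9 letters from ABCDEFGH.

Char 1 ('H'): step: R->4, L=7; H->plug->H->R->H->L->E->refl->F->L'->F->R'->D->plug->D
Char 2 ('F'): step: R->5, L=7; F->plug->F->R->H->L->E->refl->F->L'->F->R'->D->plug->D
Char 3 ('H'): step: R->6, L=7; H->plug->H->R->B->L->H->refl->B->L'->D->R'->B->plug->B
Char 4 ('F'): step: R->7, L=7; F->plug->F->R->B->L->H->refl->B->L'->D->R'->B->plug->B
Char 5 ('G'): step: R->0, L->0 (L advanced); G->plug->A->R->C->L->A->refl->G->L'->A->R'->E->plug->C
Char 6 ('A'): step: R->1, L=0; A->plug->G->R->A->L->G->refl->A->L'->C->R'->C->plug->E
Char 7 ('H'): step: R->2, L=0; H->plug->H->R->E->L->E->refl->F->L'->H->R'->F->plug->F
Char 8 ('G'): step: R->3, L=0; G->plug->A->R->A->L->G->refl->A->L'->C->R'->D->plug->D
Char 9 ('E'): step: R->4, L=0; E->plug->C->R->B->L->H->refl->B->L'->D->R'->B->plug->B

Answer: DDBBCEFDB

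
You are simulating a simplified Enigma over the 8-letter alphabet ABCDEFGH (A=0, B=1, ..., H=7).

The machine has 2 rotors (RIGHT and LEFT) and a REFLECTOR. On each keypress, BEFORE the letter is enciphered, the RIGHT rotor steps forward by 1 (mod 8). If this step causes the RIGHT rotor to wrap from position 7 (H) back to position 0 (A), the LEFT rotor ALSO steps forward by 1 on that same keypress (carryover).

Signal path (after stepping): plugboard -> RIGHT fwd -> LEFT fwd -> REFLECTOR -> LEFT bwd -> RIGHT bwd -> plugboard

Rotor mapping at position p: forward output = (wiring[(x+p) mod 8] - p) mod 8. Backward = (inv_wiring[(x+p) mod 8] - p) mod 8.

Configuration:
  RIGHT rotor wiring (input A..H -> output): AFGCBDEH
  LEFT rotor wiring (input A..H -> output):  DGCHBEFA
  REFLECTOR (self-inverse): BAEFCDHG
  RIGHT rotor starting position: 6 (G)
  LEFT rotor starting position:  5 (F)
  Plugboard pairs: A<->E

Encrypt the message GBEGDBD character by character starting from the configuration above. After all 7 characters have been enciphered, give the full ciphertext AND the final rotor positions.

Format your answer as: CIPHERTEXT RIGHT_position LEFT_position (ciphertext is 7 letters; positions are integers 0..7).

Char 1 ('G'): step: R->7, L=5; G->plug->G->R->E->L->B->refl->A->L'->B->R'->B->plug->B
Char 2 ('B'): step: R->0, L->6 (L advanced); B->plug->B->R->F->L->B->refl->A->L'->D->R'->F->plug->F
Char 3 ('E'): step: R->1, L=6; E->plug->A->R->E->L->E->refl->C->L'->B->R'->C->plug->C
Char 4 ('G'): step: R->2, L=6; G->plug->G->R->G->L->D->refl->F->L'->C->R'->E->plug->A
Char 5 ('D'): step: R->3, L=6; D->plug->D->R->B->L->C->refl->E->L'->E->R'->E->plug->A
Char 6 ('B'): step: R->4, L=6; B->plug->B->R->H->L->G->refl->H->L'->A->R'->C->plug->C
Char 7 ('D'): step: R->5, L=6; D->plug->D->R->D->L->A->refl->B->L'->F->R'->G->plug->G
Final: ciphertext=BFCAACG, RIGHT=5, LEFT=6

Answer: BFCAACG 5 6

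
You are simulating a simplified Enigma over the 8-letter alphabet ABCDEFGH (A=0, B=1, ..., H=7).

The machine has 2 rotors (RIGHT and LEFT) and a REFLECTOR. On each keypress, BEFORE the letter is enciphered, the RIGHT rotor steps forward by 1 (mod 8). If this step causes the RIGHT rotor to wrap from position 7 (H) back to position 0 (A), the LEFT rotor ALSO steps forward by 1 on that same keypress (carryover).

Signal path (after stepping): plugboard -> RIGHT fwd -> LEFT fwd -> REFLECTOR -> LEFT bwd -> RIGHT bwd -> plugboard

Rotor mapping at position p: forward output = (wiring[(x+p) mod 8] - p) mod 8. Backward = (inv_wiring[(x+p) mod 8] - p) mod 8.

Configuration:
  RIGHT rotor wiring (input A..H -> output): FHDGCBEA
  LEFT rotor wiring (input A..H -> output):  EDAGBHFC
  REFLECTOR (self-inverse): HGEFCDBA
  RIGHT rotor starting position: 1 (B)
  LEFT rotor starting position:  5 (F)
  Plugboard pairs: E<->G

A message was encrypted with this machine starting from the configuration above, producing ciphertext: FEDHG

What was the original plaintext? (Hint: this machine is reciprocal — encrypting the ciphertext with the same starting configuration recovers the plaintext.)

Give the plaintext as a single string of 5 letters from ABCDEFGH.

Answer: BCAGB

Derivation:
Char 1 ('F'): step: R->2, L=5; F->plug->F->R->G->L->B->refl->G->L'->E->R'->B->plug->B
Char 2 ('E'): step: R->3, L=5; E->plug->G->R->E->L->G->refl->B->L'->G->R'->C->plug->C
Char 3 ('D'): step: R->4, L=5; D->plug->D->R->E->L->G->refl->B->L'->G->R'->A->plug->A
Char 4 ('H'): step: R->5, L=5; H->plug->H->R->F->L->D->refl->F->L'->C->R'->E->plug->G
Char 5 ('G'): step: R->6, L=5; G->plug->E->R->F->L->D->refl->F->L'->C->R'->B->plug->B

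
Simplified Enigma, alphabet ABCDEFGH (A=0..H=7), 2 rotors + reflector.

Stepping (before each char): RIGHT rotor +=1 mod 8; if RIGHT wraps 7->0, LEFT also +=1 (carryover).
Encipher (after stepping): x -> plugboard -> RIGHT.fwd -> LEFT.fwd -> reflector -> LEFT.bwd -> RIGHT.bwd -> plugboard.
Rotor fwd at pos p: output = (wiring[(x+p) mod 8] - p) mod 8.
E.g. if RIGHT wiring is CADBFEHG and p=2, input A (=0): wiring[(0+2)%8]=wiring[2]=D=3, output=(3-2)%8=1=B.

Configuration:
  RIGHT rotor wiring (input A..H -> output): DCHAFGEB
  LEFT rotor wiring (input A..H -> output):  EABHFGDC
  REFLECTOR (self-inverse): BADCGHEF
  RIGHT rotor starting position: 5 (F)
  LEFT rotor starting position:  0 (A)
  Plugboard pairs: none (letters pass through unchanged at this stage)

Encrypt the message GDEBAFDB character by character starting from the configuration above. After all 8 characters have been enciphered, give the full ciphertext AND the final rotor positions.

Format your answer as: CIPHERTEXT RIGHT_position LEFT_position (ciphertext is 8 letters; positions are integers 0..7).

Answer: AHCAFHEE 5 1

Derivation:
Char 1 ('G'): step: R->6, L=0; G->plug->G->R->H->L->C->refl->D->L'->G->R'->A->plug->A
Char 2 ('D'): step: R->7, L=0; D->plug->D->R->A->L->E->refl->G->L'->F->R'->H->plug->H
Char 3 ('E'): step: R->0, L->1 (L advanced); E->plug->E->R->F->L->C->refl->D->L'->H->R'->C->plug->C
Char 4 ('B'): step: R->1, L=1; B->plug->B->R->G->L->B->refl->A->L'->B->R'->A->plug->A
Char 5 ('A'): step: R->2, L=1; A->plug->A->R->F->L->C->refl->D->L'->H->R'->F->plug->F
Char 6 ('F'): step: R->3, L=1; F->plug->F->R->A->L->H->refl->F->L'->E->R'->H->plug->H
Char 7 ('D'): step: R->4, L=1; D->plug->D->R->F->L->C->refl->D->L'->H->R'->E->plug->E
Char 8 ('B'): step: R->5, L=1; B->plug->B->R->H->L->D->refl->C->L'->F->R'->E->plug->E
Final: ciphertext=AHCAFHEE, RIGHT=5, LEFT=1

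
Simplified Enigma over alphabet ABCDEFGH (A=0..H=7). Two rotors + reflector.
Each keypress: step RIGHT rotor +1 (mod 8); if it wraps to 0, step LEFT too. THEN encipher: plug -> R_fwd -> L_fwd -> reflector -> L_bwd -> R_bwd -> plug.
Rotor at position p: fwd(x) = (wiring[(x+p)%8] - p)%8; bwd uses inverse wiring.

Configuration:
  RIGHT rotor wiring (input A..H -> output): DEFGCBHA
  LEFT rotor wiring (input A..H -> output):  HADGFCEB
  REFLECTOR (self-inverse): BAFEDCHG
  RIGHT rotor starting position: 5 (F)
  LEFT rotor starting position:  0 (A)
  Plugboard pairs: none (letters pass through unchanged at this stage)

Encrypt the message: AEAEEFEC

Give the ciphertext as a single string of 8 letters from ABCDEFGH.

Char 1 ('A'): step: R->6, L=0; A->plug->A->R->B->L->A->refl->B->L'->H->R'->E->plug->E
Char 2 ('E'): step: R->7, L=0; E->plug->E->R->H->L->B->refl->A->L'->B->R'->A->plug->A
Char 3 ('A'): step: R->0, L->1 (L advanced); A->plug->A->R->D->L->E->refl->D->L'->F->R'->C->plug->C
Char 4 ('E'): step: R->1, L=1; E->plug->E->R->A->L->H->refl->G->L'->H->R'->G->plug->G
Char 5 ('E'): step: R->2, L=1; E->plug->E->R->F->L->D->refl->E->L'->D->R'->A->plug->A
Char 6 ('F'): step: R->3, L=1; F->plug->F->R->A->L->H->refl->G->L'->H->R'->B->plug->B
Char 7 ('E'): step: R->4, L=1; E->plug->E->R->H->L->G->refl->H->L'->A->R'->F->plug->F
Char 8 ('C'): step: R->5, L=1; C->plug->C->R->D->L->E->refl->D->L'->F->R'->H->plug->H

Answer: EACGABFH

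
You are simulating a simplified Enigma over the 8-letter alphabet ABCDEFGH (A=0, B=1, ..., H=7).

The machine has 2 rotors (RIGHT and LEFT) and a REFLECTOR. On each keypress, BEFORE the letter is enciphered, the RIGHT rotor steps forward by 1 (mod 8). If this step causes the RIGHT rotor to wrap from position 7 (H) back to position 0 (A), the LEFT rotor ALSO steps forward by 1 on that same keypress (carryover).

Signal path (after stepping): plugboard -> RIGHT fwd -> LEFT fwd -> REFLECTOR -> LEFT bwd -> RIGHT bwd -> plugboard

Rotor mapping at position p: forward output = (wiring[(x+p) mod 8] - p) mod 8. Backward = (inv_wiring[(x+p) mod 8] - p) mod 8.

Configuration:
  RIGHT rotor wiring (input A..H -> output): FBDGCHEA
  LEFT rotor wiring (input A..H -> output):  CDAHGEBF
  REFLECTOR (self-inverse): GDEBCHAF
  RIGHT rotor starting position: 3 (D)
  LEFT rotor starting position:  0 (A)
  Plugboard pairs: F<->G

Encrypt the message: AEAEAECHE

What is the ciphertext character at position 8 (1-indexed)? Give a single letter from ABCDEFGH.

Char 1 ('A'): step: R->4, L=0; A->plug->A->R->G->L->B->refl->D->L'->B->R'->E->plug->E
Char 2 ('E'): step: R->5, L=0; E->plug->E->R->E->L->G->refl->A->L'->C->R'->A->plug->A
Char 3 ('A'): step: R->6, L=0; A->plug->A->R->G->L->B->refl->D->L'->B->R'->H->plug->H
Char 4 ('E'): step: R->7, L=0; E->plug->E->R->H->L->F->refl->H->L'->D->R'->F->plug->G
Char 5 ('A'): step: R->0, L->1 (L advanced); A->plug->A->R->F->L->A->refl->G->L'->C->R'->E->plug->E
Char 6 ('E'): step: R->1, L=1; E->plug->E->R->G->L->E->refl->C->L'->A->R'->A->plug->A
Char 7 ('C'): step: R->2, L=1; C->plug->C->R->A->L->C->refl->E->L'->G->R'->F->plug->G
Char 8 ('H'): step: R->3, L=1; H->plug->H->R->A->L->C->refl->E->L'->G->R'->G->plug->F

F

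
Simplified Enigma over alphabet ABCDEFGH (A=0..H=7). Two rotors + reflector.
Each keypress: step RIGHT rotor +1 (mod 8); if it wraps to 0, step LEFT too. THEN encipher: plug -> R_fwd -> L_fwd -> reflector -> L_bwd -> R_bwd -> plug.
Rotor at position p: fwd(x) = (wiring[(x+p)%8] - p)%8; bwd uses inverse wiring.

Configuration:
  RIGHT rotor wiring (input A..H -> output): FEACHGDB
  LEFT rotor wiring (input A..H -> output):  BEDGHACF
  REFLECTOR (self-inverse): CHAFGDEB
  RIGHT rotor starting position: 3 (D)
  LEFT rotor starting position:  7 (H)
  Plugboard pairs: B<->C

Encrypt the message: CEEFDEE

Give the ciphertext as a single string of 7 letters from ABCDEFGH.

Char 1 ('C'): step: R->4, L=7; C->plug->B->R->C->L->F->refl->D->L'->H->R'->C->plug->B
Char 2 ('E'): step: R->5, L=7; E->plug->E->R->H->L->D->refl->F->L'->C->R'->H->plug->H
Char 3 ('E'): step: R->6, L=7; E->plug->E->R->C->L->F->refl->D->L'->H->R'->C->plug->B
Char 4 ('F'): step: R->7, L=7; F->plug->F->R->A->L->G->refl->E->L'->D->R'->E->plug->E
Char 5 ('D'): step: R->0, L->0 (L advanced); D->plug->D->R->C->L->D->refl->F->L'->H->R'->E->plug->E
Char 6 ('E'): step: R->1, L=0; E->plug->E->R->F->L->A->refl->C->L'->G->R'->D->plug->D
Char 7 ('E'): step: R->2, L=0; E->plug->E->R->B->L->E->refl->G->L'->D->R'->G->plug->G

Answer: BHBEEDG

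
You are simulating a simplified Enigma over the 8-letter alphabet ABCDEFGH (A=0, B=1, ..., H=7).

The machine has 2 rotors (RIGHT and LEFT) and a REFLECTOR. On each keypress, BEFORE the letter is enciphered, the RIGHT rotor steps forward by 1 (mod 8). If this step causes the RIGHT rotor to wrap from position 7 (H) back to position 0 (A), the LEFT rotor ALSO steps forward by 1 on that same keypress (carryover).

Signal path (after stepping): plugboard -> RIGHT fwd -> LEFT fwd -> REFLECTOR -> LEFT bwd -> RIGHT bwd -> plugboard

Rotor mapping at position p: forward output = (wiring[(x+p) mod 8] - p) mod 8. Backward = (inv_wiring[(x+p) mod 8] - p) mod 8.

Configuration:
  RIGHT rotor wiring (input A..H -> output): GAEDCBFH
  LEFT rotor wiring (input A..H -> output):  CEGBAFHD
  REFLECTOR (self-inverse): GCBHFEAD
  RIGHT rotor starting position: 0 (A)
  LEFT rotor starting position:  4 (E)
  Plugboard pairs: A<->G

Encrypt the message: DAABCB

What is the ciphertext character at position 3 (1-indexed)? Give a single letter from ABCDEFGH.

Char 1 ('D'): step: R->1, L=4; D->plug->D->R->B->L->B->refl->C->L'->G->R'->G->plug->A
Char 2 ('A'): step: R->2, L=4; A->plug->G->R->E->L->G->refl->A->L'->F->R'->F->plug->F
Char 3 ('A'): step: R->3, L=4; A->plug->G->R->F->L->A->refl->G->L'->E->R'->E->plug->E

E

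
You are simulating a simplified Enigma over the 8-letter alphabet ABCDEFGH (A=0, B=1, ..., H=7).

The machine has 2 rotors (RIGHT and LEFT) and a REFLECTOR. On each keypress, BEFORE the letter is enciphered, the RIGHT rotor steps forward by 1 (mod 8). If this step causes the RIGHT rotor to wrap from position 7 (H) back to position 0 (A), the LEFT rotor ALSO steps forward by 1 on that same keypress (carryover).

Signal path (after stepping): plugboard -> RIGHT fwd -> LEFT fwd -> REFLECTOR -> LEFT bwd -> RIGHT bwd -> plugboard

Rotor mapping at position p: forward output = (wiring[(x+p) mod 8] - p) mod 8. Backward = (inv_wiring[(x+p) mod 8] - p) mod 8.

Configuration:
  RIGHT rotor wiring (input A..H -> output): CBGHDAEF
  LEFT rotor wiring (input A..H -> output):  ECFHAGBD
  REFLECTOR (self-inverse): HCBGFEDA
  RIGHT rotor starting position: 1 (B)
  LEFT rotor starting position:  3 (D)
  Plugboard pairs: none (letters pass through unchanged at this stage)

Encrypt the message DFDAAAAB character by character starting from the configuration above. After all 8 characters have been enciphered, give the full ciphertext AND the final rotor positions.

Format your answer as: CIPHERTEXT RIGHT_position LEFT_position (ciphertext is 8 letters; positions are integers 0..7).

Answer: ACCGCFFE 1 4

Derivation:
Char 1 ('D'): step: R->2, L=3; D->plug->D->R->G->L->H->refl->A->L'->E->R'->A->plug->A
Char 2 ('F'): step: R->3, L=3; F->plug->F->R->H->L->C->refl->B->L'->F->R'->C->plug->C
Char 3 ('D'): step: R->4, L=3; D->plug->D->R->B->L->F->refl->E->L'->A->R'->C->plug->C
Char 4 ('A'): step: R->5, L=3; A->plug->A->R->D->L->G->refl->D->L'->C->R'->G->plug->G
Char 5 ('A'): step: R->6, L=3; A->plug->A->R->G->L->H->refl->A->L'->E->R'->C->plug->C
Char 6 ('A'): step: R->7, L=3; A->plug->A->R->G->L->H->refl->A->L'->E->R'->F->plug->F
Char 7 ('A'): step: R->0, L->4 (L advanced); A->plug->A->R->C->L->F->refl->E->L'->A->R'->F->plug->F
Char 8 ('B'): step: R->1, L=4; B->plug->B->R->F->L->G->refl->D->L'->H->R'->E->plug->E
Final: ciphertext=ACCGCFFE, RIGHT=1, LEFT=4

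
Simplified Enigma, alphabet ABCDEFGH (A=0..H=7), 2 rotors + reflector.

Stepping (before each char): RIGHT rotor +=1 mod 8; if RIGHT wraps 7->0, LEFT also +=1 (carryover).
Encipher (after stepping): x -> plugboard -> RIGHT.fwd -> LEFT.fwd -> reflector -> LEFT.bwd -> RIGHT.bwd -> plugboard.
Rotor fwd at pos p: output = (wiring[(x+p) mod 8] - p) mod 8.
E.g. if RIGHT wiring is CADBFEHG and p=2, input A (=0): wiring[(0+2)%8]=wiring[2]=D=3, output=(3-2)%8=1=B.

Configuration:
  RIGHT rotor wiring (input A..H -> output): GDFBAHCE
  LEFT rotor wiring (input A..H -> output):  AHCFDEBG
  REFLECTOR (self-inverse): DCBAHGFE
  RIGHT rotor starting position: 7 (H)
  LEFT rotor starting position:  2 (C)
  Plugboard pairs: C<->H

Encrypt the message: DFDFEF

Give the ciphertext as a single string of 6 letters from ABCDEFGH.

Answer: CBABDA

Derivation:
Char 1 ('D'): step: R->0, L->3 (L advanced); D->plug->D->R->B->L->A->refl->D->L'->E->R'->H->plug->C
Char 2 ('F'): step: R->1, L=3; F->plug->F->R->B->L->A->refl->D->L'->E->R'->B->plug->B
Char 3 ('D'): step: R->2, L=3; D->plug->D->R->F->L->F->refl->G->L'->D->R'->A->plug->A
Char 4 ('F'): step: R->3, L=3; F->plug->F->R->D->L->G->refl->F->L'->F->R'->B->plug->B
Char 5 ('E'): step: R->4, L=3; E->plug->E->R->C->L->B->refl->C->L'->A->R'->D->plug->D
Char 6 ('F'): step: R->5, L=3; F->plug->F->R->A->L->C->refl->B->L'->C->R'->A->plug->A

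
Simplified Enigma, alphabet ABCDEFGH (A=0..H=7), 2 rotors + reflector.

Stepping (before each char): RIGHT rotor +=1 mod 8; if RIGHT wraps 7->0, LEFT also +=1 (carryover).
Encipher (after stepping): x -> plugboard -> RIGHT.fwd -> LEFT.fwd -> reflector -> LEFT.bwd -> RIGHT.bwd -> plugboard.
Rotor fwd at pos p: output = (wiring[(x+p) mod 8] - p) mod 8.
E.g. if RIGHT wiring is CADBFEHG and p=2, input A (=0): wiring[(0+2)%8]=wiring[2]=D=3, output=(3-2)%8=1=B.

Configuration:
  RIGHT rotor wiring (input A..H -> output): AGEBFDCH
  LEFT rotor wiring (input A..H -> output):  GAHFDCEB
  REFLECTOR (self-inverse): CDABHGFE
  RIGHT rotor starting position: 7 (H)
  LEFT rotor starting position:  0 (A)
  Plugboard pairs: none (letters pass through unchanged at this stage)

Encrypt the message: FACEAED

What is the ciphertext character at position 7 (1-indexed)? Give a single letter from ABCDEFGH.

Char 1 ('F'): step: R->0, L->1 (L advanced); F->plug->F->R->D->L->C->refl->A->L'->G->R'->B->plug->B
Char 2 ('A'): step: R->1, L=1; A->plug->A->R->F->L->D->refl->B->L'->E->R'->D->plug->D
Char 3 ('C'): step: R->2, L=1; C->plug->C->R->D->L->C->refl->A->L'->G->R'->G->plug->G
Char 4 ('E'): step: R->3, L=1; E->plug->E->R->E->L->B->refl->D->L'->F->R'->F->plug->F
Char 5 ('A'): step: R->4, L=1; A->plug->A->R->B->L->G->refl->F->L'->H->R'->B->plug->B
Char 6 ('E'): step: R->5, L=1; E->plug->E->R->B->L->G->refl->F->L'->H->R'->F->plug->F
Char 7 ('D'): step: R->6, L=1; D->plug->D->R->A->L->H->refl->E->L'->C->R'->C->plug->C

C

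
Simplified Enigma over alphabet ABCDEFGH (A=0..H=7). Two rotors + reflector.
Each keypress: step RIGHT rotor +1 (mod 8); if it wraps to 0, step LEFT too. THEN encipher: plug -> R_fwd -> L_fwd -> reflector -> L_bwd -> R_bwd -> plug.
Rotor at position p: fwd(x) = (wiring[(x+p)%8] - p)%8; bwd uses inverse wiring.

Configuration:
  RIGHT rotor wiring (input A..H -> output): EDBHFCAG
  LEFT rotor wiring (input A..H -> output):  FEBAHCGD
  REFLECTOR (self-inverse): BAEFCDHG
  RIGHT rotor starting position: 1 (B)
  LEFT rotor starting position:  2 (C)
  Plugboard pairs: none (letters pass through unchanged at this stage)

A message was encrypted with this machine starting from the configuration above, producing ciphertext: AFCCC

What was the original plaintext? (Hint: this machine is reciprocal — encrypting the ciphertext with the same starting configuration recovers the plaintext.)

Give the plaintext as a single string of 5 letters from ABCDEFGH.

Char 1 ('A'): step: R->2, L=2; A->plug->A->R->H->L->C->refl->E->L'->E->R'->F->plug->F
Char 2 ('F'): step: R->3, L=2; F->plug->F->R->B->L->G->refl->H->L'->A->R'->G->plug->G
Char 3 ('C'): step: R->4, L=2; C->plug->C->R->E->L->E->refl->C->L'->H->R'->F->plug->F
Char 4 ('C'): step: R->5, L=2; C->plug->C->R->B->L->G->refl->H->L'->A->R'->H->plug->H
Char 5 ('C'): step: R->6, L=2; C->plug->C->R->G->L->D->refl->F->L'->C->R'->A->plug->A

Answer: FGFHA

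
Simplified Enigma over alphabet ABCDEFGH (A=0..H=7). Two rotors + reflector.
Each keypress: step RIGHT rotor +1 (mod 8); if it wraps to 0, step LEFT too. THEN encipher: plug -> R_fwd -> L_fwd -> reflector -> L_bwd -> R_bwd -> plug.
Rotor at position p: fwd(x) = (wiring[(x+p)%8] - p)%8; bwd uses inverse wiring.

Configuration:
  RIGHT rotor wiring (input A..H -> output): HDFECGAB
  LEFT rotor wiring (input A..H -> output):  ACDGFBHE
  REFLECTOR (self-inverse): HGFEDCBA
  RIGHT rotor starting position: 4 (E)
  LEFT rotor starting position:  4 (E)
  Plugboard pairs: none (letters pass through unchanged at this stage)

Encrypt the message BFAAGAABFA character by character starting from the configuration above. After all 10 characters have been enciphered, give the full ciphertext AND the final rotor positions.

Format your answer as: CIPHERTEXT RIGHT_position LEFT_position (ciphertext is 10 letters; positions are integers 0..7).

Char 1 ('B'): step: R->5, L=4; B->plug->B->R->D->L->A->refl->H->L'->G->R'->E->plug->E
Char 2 ('F'): step: R->6, L=4; F->plug->F->R->G->L->H->refl->A->L'->D->R'->B->plug->B
Char 3 ('A'): step: R->7, L=4; A->plug->A->R->C->L->D->refl->E->L'->E->R'->C->plug->C
Char 4 ('A'): step: R->0, L->5 (L advanced); A->plug->A->R->H->L->A->refl->H->L'->C->R'->E->plug->E
Char 5 ('G'): step: R->1, L=5; G->plug->G->R->A->L->E->refl->D->L'->D->R'->C->plug->C
Char 6 ('A'): step: R->2, L=5; A->plug->A->R->D->L->D->refl->E->L'->A->R'->C->plug->C
Char 7 ('A'): step: R->3, L=5; A->plug->A->R->B->L->C->refl->F->L'->E->R'->F->plug->F
Char 8 ('B'): step: R->4, L=5; B->plug->B->R->C->L->H->refl->A->L'->H->R'->F->plug->F
Char 9 ('F'): step: R->5, L=5; F->plug->F->R->A->L->E->refl->D->L'->D->R'->B->plug->B
Char 10 ('A'): step: R->6, L=5; A->plug->A->R->C->L->H->refl->A->L'->H->R'->E->plug->E
Final: ciphertext=EBCECCFFBE, RIGHT=6, LEFT=5

Answer: EBCECCFFBE 6 5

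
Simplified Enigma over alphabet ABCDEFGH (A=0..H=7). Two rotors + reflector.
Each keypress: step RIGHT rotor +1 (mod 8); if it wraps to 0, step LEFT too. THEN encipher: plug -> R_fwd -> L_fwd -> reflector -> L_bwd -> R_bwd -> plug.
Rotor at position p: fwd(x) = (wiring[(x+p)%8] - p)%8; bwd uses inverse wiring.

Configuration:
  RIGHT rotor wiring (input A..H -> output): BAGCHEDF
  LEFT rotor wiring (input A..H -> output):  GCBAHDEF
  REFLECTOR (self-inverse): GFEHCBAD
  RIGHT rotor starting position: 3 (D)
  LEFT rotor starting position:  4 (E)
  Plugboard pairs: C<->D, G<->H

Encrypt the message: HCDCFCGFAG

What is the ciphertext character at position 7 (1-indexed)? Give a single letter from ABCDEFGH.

Char 1 ('H'): step: R->4, L=4; H->plug->G->R->C->L->A->refl->G->L'->F->R'->E->plug->E
Char 2 ('C'): step: R->5, L=4; C->plug->D->R->E->L->C->refl->E->L'->H->R'->A->plug->A
Char 3 ('D'): step: R->6, L=4; D->plug->C->R->D->L->B->refl->F->L'->G->R'->H->plug->G
Char 4 ('C'): step: R->7, L=4; C->plug->D->R->H->L->E->refl->C->L'->E->R'->H->plug->G
Char 5 ('F'): step: R->0, L->5 (L advanced); F->plug->F->R->E->L->F->refl->B->L'->D->R'->G->plug->H
Char 6 ('C'): step: R->1, L=5; C->plug->D->R->G->L->D->refl->H->L'->B->R'->C->plug->D
Char 7 ('G'): step: R->2, L=5; G->plug->H->R->G->L->D->refl->H->L'->B->R'->E->plug->E

E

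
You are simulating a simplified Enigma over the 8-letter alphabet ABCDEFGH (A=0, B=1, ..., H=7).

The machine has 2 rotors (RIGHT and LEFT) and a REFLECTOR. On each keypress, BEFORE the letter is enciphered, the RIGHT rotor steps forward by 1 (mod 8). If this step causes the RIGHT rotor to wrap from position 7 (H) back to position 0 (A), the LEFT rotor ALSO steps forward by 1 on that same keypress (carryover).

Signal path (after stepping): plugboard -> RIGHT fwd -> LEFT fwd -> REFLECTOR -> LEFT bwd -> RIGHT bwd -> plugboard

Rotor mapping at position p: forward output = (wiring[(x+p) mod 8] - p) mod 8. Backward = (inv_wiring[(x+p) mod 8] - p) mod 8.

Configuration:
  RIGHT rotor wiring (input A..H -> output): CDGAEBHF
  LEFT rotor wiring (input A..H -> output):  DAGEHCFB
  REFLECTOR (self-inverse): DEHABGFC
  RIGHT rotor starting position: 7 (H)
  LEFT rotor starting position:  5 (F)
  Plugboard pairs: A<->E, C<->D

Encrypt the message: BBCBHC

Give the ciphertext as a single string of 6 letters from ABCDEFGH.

Answer: CEBCCB

Derivation:
Char 1 ('B'): step: R->0, L->6 (L advanced); B->plug->B->R->D->L->C->refl->H->L'->A->R'->D->plug->C
Char 2 ('B'): step: R->1, L=6; B->plug->B->R->F->L->G->refl->F->L'->C->R'->A->plug->E
Char 3 ('C'): step: R->2, L=6; C->plug->D->R->H->L->E->refl->B->L'->G->R'->B->plug->B
Char 4 ('B'): step: R->3, L=6; B->plug->B->R->B->L->D->refl->A->L'->E->R'->D->plug->C
Char 5 ('H'): step: R->4, L=6; H->plug->H->R->E->L->A->refl->D->L'->B->R'->D->plug->C
Char 6 ('C'): step: R->5, L=6; C->plug->D->R->F->L->G->refl->F->L'->C->R'->B->plug->B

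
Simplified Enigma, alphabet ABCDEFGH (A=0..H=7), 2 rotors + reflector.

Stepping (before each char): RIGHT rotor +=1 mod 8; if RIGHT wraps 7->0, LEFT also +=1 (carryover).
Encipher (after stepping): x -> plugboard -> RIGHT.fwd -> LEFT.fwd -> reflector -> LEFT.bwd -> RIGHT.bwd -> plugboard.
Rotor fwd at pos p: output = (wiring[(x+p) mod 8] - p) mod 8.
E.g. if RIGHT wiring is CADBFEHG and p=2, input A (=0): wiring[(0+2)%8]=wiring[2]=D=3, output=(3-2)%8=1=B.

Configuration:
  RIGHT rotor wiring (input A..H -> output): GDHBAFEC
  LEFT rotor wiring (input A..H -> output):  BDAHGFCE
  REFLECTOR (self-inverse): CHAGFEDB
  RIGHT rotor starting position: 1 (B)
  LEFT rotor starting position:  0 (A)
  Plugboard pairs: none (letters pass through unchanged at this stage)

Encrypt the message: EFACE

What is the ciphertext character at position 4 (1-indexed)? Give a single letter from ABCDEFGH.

Char 1 ('E'): step: R->2, L=0; E->plug->E->R->C->L->A->refl->C->L'->G->R'->C->plug->C
Char 2 ('F'): step: R->3, L=0; F->plug->F->R->D->L->H->refl->B->L'->A->R'->G->plug->G
Char 3 ('A'): step: R->4, L=0; A->plug->A->R->E->L->G->refl->D->L'->B->R'->B->plug->B
Char 4 ('C'): step: R->5, L=0; C->plug->C->R->F->L->F->refl->E->L'->H->R'->B->plug->B

B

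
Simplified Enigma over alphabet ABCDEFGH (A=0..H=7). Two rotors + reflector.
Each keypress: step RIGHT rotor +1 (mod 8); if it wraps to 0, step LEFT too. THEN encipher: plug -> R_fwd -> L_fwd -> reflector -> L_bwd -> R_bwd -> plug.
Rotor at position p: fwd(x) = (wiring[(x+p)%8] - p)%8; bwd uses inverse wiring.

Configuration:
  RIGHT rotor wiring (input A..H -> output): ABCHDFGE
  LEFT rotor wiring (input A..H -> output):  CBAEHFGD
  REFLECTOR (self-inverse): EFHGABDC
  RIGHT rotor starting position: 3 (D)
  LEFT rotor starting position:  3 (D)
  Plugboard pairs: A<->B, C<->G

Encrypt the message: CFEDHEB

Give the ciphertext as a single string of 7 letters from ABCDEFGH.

Answer: HCFCBBE

Derivation:
Char 1 ('C'): step: R->4, L=3; C->plug->G->R->G->L->G->refl->D->L'->D->R'->H->plug->H
Char 2 ('F'): step: R->5, L=3; F->plug->F->R->F->L->H->refl->C->L'->C->R'->G->plug->C
Char 3 ('E'): step: R->6, L=3; E->plug->E->R->E->L->A->refl->E->L'->B->R'->F->plug->F
Char 4 ('D'): step: R->7, L=3; D->plug->D->R->D->L->D->refl->G->L'->G->R'->G->plug->C
Char 5 ('H'): step: R->0, L->4 (L advanced); H->plug->H->R->E->L->G->refl->D->L'->A->R'->A->plug->B
Char 6 ('E'): step: R->1, L=4; E->plug->E->R->E->L->G->refl->D->L'->A->R'->A->plug->B
Char 7 ('B'): step: R->2, L=4; B->plug->A->R->A->L->D->refl->G->L'->E->R'->E->plug->E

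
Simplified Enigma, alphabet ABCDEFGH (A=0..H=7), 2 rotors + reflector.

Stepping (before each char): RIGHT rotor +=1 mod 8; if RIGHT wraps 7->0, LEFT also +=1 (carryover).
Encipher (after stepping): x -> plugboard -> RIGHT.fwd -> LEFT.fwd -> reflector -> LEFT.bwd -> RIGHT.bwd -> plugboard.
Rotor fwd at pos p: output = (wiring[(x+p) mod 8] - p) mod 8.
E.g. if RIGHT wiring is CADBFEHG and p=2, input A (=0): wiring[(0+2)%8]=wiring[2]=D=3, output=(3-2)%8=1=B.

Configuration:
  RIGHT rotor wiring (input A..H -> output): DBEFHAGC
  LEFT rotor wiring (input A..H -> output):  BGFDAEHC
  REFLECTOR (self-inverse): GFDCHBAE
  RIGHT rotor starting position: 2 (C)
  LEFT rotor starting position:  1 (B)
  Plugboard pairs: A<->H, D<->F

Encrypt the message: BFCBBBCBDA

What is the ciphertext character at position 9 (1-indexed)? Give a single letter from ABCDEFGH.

Char 1 ('B'): step: R->3, L=1; B->plug->B->R->E->L->D->refl->C->L'->C->R'->A->plug->H
Char 2 ('F'): step: R->4, L=1; F->plug->D->R->G->L->B->refl->F->L'->A->R'->G->plug->G
Char 3 ('C'): step: R->5, L=1; C->plug->C->R->F->L->G->refl->A->L'->H->R'->F->plug->D
Char 4 ('B'): step: R->6, L=1; B->plug->B->R->E->L->D->refl->C->L'->C->R'->H->plug->A
Char 5 ('B'): step: R->7, L=1; B->plug->B->R->E->L->D->refl->C->L'->C->R'->C->plug->C
Char 6 ('B'): step: R->0, L->2 (L advanced); B->plug->B->R->B->L->B->refl->F->L'->E->R'->C->plug->C
Char 7 ('C'): step: R->1, L=2; C->plug->C->R->E->L->F->refl->B->L'->B->R'->G->plug->G
Char 8 ('B'): step: R->2, L=2; B->plug->B->R->D->L->C->refl->D->L'->A->R'->F->plug->D
Char 9 ('D'): step: R->3, L=2; D->plug->F->R->A->L->D->refl->C->L'->D->R'->D->plug->F

F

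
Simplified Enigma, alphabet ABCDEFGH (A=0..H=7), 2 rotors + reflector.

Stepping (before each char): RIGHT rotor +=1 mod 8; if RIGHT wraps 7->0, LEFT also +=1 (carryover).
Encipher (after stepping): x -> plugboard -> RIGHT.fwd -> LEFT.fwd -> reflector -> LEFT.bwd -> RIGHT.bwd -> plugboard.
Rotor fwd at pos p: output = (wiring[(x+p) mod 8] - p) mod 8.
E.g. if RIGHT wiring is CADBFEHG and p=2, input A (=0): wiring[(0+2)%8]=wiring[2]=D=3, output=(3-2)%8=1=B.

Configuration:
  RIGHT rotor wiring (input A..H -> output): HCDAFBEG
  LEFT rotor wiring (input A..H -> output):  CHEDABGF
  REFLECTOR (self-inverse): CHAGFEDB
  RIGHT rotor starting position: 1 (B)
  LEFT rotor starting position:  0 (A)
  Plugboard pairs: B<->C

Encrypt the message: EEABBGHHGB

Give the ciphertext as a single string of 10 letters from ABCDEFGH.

Answer: DBCEEAEGCA

Derivation:
Char 1 ('E'): step: R->2, L=0; E->plug->E->R->C->L->E->refl->F->L'->H->R'->D->plug->D
Char 2 ('E'): step: R->3, L=0; E->plug->E->R->D->L->D->refl->G->L'->G->R'->C->plug->B
Char 3 ('A'): step: R->4, L=0; A->plug->A->R->B->L->H->refl->B->L'->F->R'->B->plug->C
Char 4 ('B'): step: R->5, L=0; B->plug->C->R->B->L->H->refl->B->L'->F->R'->E->plug->E
Char 5 ('B'): step: R->6, L=0; B->plug->C->R->B->L->H->refl->B->L'->F->R'->E->plug->E
Char 6 ('G'): step: R->7, L=0; G->plug->G->R->C->L->E->refl->F->L'->H->R'->A->plug->A
Char 7 ('H'): step: R->0, L->1 (L advanced); H->plug->H->R->G->L->E->refl->F->L'->F->R'->E->plug->E
Char 8 ('H'): step: R->1, L=1; H->plug->H->R->G->L->E->refl->F->L'->F->R'->G->plug->G
Char 9 ('G'): step: R->2, L=1; G->plug->G->R->F->L->F->refl->E->L'->G->R'->B->plug->C
Char 10 ('B'): step: R->3, L=1; B->plug->C->R->G->L->E->refl->F->L'->F->R'->A->plug->A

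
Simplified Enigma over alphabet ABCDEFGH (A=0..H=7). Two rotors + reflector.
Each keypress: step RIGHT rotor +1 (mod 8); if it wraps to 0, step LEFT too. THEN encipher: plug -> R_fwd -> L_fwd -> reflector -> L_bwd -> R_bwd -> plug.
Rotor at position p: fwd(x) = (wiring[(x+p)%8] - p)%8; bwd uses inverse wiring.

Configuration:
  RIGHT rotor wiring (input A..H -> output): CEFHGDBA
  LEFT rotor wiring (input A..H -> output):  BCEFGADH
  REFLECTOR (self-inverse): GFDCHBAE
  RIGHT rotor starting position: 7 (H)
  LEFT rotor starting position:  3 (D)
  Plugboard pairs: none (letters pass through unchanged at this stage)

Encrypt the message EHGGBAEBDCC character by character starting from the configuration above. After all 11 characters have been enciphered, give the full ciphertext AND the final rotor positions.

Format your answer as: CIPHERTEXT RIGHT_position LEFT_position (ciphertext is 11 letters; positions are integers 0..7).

Char 1 ('E'): step: R->0, L->4 (L advanced); E->plug->E->R->G->L->A->refl->G->L'->F->R'->C->plug->C
Char 2 ('H'): step: R->1, L=4; H->plug->H->R->B->L->E->refl->H->L'->C->R'->E->plug->E
Char 3 ('G'): step: R->2, L=4; G->plug->G->R->A->L->C->refl->D->L'->D->R'->A->plug->A
Char 4 ('G'): step: R->3, L=4; G->plug->G->R->B->L->E->refl->H->L'->C->R'->H->plug->H
Char 5 ('B'): step: R->4, L=4; B->plug->B->R->H->L->B->refl->F->L'->E->R'->D->plug->D
Char 6 ('A'): step: R->5, L=4; A->plug->A->R->G->L->A->refl->G->L'->F->R'->D->plug->D
Char 7 ('E'): step: R->6, L=4; E->plug->E->R->H->L->B->refl->F->L'->E->R'->C->plug->C
Char 8 ('B'): step: R->7, L=4; B->plug->B->R->D->L->D->refl->C->L'->A->R'->E->plug->E
Char 9 ('D'): step: R->0, L->5 (L advanced); D->plug->D->R->H->L->B->refl->F->L'->E->R'->B->plug->B
Char 10 ('C'): step: R->1, L=5; C->plug->C->R->G->L->A->refl->G->L'->B->R'->H->plug->H
Char 11 ('C'): step: R->2, L=5; C->plug->C->R->E->L->F->refl->B->L'->H->R'->E->plug->E
Final: ciphertext=CEAHDDCEBHE, RIGHT=2, LEFT=5

Answer: CEAHDDCEBHE 2 5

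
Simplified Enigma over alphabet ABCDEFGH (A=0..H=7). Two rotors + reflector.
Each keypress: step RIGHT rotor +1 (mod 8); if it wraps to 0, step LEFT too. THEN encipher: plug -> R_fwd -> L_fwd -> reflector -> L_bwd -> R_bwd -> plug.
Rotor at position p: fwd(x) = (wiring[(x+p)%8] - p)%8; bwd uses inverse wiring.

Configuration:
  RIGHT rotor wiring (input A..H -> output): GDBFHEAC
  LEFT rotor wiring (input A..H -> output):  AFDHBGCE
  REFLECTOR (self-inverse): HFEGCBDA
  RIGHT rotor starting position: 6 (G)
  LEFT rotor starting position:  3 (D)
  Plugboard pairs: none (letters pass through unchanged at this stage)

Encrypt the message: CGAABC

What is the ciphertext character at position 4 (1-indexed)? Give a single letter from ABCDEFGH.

Char 1 ('C'): step: R->7, L=3; C->plug->C->R->E->L->B->refl->F->L'->F->R'->G->plug->G
Char 2 ('G'): step: R->0, L->4 (L advanced); G->plug->G->R->A->L->F->refl->B->L'->F->R'->D->plug->D
Char 3 ('A'): step: R->1, L=4; A->plug->A->R->C->L->G->refl->D->L'->H->R'->F->plug->F
Char 4 ('A'): step: R->2, L=4; A->plug->A->R->H->L->D->refl->G->L'->C->R'->D->plug->D

D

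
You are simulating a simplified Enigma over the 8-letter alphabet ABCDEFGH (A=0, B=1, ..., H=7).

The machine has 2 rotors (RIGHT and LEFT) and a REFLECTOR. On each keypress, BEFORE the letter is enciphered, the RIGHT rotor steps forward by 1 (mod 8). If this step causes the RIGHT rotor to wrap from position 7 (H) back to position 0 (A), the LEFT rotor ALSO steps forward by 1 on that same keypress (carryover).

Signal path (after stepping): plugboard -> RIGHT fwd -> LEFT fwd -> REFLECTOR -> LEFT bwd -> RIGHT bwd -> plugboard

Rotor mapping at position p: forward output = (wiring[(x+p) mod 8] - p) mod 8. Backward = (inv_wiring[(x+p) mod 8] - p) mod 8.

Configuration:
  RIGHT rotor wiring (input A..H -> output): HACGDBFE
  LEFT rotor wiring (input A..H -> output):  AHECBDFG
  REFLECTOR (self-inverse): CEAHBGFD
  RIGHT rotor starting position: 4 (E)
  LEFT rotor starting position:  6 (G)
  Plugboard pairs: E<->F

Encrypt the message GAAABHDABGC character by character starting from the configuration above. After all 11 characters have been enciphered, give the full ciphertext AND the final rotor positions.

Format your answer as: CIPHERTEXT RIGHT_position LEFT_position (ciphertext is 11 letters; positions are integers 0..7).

Answer: DFDFHCGFADH 7 7

Derivation:
Char 1 ('G'): step: R->5, L=6; G->plug->G->R->B->L->A->refl->C->L'->C->R'->D->plug->D
Char 2 ('A'): step: R->6, L=6; A->plug->A->R->H->L->F->refl->G->L'->E->R'->E->plug->F
Char 3 ('A'): step: R->7, L=6; A->plug->A->R->F->L->E->refl->B->L'->D->R'->D->plug->D
Char 4 ('A'): step: R->0, L->7 (L advanced); A->plug->A->R->H->L->G->refl->F->L'->D->R'->E->plug->F
Char 5 ('B'): step: R->1, L=7; B->plug->B->R->B->L->B->refl->E->L'->G->R'->H->plug->H
Char 6 ('H'): step: R->2, L=7; H->plug->H->R->G->L->E->refl->B->L'->B->R'->C->plug->C
Char 7 ('D'): step: R->3, L=7; D->plug->D->R->C->L->A->refl->C->L'->F->R'->G->plug->G
Char 8 ('A'): step: R->4, L=7; A->plug->A->R->H->L->G->refl->F->L'->D->R'->E->plug->F
Char 9 ('B'): step: R->5, L=7; B->plug->B->R->A->L->H->refl->D->L'->E->R'->A->plug->A
Char 10 ('G'): step: R->6, L=7; G->plug->G->R->F->L->C->refl->A->L'->C->R'->D->plug->D
Char 11 ('C'): step: R->7, L=7; C->plug->C->R->B->L->B->refl->E->L'->G->R'->H->plug->H
Final: ciphertext=DFDFHCGFADH, RIGHT=7, LEFT=7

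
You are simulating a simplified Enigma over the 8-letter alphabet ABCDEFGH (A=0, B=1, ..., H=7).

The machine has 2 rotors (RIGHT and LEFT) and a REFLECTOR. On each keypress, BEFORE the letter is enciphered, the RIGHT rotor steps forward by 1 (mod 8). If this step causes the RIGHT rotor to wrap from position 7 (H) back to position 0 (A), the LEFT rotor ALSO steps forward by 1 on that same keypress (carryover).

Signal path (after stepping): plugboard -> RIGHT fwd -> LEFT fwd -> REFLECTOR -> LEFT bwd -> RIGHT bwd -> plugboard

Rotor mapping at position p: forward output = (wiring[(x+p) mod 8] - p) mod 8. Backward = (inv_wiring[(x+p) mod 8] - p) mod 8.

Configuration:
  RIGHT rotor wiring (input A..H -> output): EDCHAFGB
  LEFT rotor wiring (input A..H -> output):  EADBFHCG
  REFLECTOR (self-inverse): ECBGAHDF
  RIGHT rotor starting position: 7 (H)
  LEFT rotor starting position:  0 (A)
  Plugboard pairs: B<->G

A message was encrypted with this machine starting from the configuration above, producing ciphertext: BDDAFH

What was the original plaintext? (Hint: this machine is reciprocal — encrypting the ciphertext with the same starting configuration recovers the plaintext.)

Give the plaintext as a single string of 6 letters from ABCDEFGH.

Answer: EEBHAB

Derivation:
Char 1 ('B'): step: R->0, L->1 (L advanced); B->plug->G->R->G->L->F->refl->H->L'->A->R'->E->plug->E
Char 2 ('D'): step: R->1, L=1; D->plug->D->R->H->L->D->refl->G->L'->E->R'->E->plug->E
Char 3 ('D'): step: R->2, L=1; D->plug->D->R->D->L->E->refl->A->L'->C->R'->G->plug->B
Char 4 ('A'): step: R->3, L=1; A->plug->A->R->E->L->G->refl->D->L'->H->R'->H->plug->H
Char 5 ('F'): step: R->4, L=1; F->plug->F->R->H->L->D->refl->G->L'->E->R'->A->plug->A
Char 6 ('H'): step: R->5, L=1; H->plug->H->R->D->L->E->refl->A->L'->C->R'->G->plug->B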